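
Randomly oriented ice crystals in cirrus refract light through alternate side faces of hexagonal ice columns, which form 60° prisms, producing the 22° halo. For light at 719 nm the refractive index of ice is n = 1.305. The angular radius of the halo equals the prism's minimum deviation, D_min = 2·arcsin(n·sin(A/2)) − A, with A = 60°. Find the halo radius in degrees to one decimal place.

21.5°

n·sin(A/2) = 1.305 × sin 30° = 1.305 × 0.5000 = 0.6525.
D_min = 2·arcsin(0.6525) − 60° = 2 × 40.730° − 60° = 21.461°.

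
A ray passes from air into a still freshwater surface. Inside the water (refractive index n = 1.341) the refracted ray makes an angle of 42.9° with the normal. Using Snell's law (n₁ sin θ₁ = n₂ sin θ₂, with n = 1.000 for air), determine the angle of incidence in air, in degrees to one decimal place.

Snell: sin θ_i = n · sin θ_r = 1.341 × sin 42.9° = 1.341 × 0.6807 = 0.9128.
θ_i = arcsin(0.9128) = 65.90°.

65.9°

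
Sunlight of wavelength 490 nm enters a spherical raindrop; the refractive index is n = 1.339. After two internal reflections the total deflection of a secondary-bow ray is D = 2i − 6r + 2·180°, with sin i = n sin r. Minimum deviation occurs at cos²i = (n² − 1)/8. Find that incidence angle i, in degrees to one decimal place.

cos²i = (1.339² − 1)/8 = (1.79292 − 1)/8 = 0.09912.
cos i = 0.31483, so i = 71.650°.

71.6°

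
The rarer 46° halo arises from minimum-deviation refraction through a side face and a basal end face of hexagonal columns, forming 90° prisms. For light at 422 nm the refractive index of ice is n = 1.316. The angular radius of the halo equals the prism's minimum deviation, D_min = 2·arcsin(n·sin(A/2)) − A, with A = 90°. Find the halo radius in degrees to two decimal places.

n·sin(A/2) = 1.316 × sin 45° = 1.316 × 0.7071 = 0.9306.
D_min = 2·arcsin(0.9306) − 90° = 2 × 68.521° − 90° = 47.042°.

47.04°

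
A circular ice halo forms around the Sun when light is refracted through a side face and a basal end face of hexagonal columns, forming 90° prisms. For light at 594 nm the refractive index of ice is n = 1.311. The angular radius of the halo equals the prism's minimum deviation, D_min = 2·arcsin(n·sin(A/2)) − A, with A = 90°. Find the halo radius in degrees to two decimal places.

45.95°

n·sin(A/2) = 1.311 × sin 45° = 1.311 × 0.7071 = 0.9270.
D_min = 2·arcsin(0.9270) − 90° = 2 × 67.974° − 90° = 45.949°.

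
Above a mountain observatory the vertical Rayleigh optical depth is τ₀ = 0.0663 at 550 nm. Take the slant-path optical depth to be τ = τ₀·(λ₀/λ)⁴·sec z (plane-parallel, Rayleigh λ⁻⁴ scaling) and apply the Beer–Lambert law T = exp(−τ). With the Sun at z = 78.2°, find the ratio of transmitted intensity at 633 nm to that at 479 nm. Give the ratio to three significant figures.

1.46

Airmass: sec 78.2° = 4.8901.
τ(633 nm) = 0.0663 × (550/633)⁴ × 4.8901 = 0.0663 × 0.5699 × 4.8901 = 0.1848.
τ(479 nm) = 0.0663 × (550/479)⁴ × 4.8901 = 0.0663 × 1.7382 × 4.8901 = 0.5636.
T(633)/T(479) = exp(τ_B − τ_A) = exp(0.3788) = 1.4605.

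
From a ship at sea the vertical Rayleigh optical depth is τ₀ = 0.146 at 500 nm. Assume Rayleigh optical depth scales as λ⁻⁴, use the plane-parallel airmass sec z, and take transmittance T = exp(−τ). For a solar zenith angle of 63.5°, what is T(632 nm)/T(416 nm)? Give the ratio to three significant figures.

Airmass: sec 63.5° = 2.2412.
τ(632 nm) = 0.146 × (500/632)⁴ × 2.2412 = 0.146 × 0.3918 × 2.2412 = 0.1282.
τ(416 nm) = 0.146 × (500/416)⁴ × 2.2412 = 0.146 × 2.0869 × 2.2412 = 0.6829.
T(632)/T(416) = exp(τ_B − τ_A) = exp(0.5547) = 1.7414.

1.74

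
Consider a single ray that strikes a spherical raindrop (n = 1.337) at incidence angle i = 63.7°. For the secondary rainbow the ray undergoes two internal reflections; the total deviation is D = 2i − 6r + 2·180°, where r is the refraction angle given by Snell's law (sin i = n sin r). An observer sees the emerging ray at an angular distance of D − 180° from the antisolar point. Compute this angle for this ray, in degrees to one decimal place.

54.8°

sin r = sin 63.7° / 1.337 = 0.8965/1.337 = 0.6705; r = 42.11°.
D = 2·63.7° − 6·42.11° + 2·180° = 127.40° − 252.64° + 360° = 234.76°.
Angle from antisolar point = D − 180° = 54.76°.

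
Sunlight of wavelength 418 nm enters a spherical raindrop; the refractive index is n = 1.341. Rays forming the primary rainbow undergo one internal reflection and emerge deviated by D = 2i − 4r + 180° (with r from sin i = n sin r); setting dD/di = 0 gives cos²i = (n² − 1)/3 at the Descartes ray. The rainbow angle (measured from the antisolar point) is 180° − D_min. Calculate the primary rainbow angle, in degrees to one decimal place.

cos²i = (1.79828 − 1)/3 = 0.26609; i = arccos(0.51584) = 58.946°.
sin r = sin 58.946°/1.341 = 0.63884; r = 39.705°.
D_min = 2·58.946° − 4·39.705° + 180° = 139.071°.
Rainbow angle = 180° − D_min = 40.929°.

40.9°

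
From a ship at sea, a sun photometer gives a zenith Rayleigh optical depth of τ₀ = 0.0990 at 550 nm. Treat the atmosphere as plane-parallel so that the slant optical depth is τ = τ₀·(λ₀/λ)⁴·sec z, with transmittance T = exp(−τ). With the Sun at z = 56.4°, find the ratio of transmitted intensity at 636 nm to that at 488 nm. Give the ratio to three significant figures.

Airmass: sec 56.4° = 1.8070.
τ(636 nm) = 0.0990 × (550/636)⁴ × 1.8070 = 0.0990 × 0.5593 × 1.8070 = 0.1001.
τ(488 nm) = 0.0990 × (550/488)⁴ × 1.8070 = 0.0990 × 1.6135 × 1.8070 = 0.2887.
T(636)/T(488) = exp(τ_B − τ_A) = exp(0.1886) = 1.2076.

1.21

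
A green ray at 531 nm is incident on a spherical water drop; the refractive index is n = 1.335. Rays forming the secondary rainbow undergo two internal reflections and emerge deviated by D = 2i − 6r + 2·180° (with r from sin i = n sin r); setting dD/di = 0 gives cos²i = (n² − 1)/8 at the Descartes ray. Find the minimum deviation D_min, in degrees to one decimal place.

cos²i = (1.78222 − 1)/8 = 0.09778; i = arccos(0.31269) = 71.778°.
sin r = sin 71.778°/1.335 = 0.71150; r = 45.357°.
D_min = 2·71.778° − 6·45.357° + 360° = 231.414°.

231.4°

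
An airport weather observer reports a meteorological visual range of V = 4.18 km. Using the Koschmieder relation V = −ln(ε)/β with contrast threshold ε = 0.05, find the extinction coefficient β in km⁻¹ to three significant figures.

0.717 km⁻¹

β = −ln(0.05) / V = 2.996 / 4.18 = 0.7167 km⁻¹.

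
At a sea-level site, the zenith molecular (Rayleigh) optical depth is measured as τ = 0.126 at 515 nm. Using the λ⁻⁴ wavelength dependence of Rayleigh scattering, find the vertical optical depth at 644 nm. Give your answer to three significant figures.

0.0515

τ(644 nm) = τ(515 nm) × (515/644)⁴ = 0.126 × (0.7997)⁴ = 0.126 × 0.4090 = 0.0515.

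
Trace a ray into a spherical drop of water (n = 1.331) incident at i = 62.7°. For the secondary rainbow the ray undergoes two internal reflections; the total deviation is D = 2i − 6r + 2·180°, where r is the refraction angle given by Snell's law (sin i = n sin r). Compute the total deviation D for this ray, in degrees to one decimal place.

sin r = sin 62.7° / 1.331 = 0.8886/1.331 = 0.6676; r = 41.88°.
D = 2·62.7° − 6·41.88° + 2·180° = 125.40° − 251.31° + 360° = 234.09°.

234.1°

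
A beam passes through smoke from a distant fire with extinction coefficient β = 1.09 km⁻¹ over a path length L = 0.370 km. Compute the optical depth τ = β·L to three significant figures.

τ = β·L = 1.09 × 0.370 = 0.4033.

0.403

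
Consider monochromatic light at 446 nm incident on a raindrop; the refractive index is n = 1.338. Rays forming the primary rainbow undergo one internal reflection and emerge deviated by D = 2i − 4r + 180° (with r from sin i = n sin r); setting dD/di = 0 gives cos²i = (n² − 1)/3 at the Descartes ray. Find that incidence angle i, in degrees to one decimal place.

cos²i = (1.338² − 1)/3 = (1.79024 − 1)/3 = 0.26341.
cos i = 0.51324, so i = 59.120°.

59.1°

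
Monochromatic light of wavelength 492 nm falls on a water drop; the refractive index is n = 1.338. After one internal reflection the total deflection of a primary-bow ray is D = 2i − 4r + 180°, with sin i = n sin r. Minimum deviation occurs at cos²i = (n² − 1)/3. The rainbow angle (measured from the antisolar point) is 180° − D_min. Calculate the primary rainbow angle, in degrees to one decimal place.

41.4°

cos²i = (1.79024 − 1)/3 = 0.26341; i = arccos(0.51324) = 59.120°.
sin r = sin 59.120°/1.338 = 0.64144; r = 39.899°.
D_min = 2·59.120° − 4·39.899° + 180° = 138.643°.
Rainbow angle = 180° − D_min = 41.357°.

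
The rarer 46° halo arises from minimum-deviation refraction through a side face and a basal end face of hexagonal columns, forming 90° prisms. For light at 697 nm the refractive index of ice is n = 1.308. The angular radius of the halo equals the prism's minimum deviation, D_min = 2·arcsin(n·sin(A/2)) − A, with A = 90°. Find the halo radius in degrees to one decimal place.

n·sin(A/2) = 1.308 × sin 45° = 1.308 × 0.7071 = 0.9249.
D_min = 2·arcsin(0.9249) − 90° = 2 × 67.653° − 90° = 45.305°.

45.3°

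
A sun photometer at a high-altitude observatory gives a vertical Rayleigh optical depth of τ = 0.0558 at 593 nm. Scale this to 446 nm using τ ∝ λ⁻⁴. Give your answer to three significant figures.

0.174

τ(446 nm) = τ(593 nm) × (593/446)⁴ = 0.0558 × (1.3296)⁴ = 0.0558 × 3.1252 = 0.1744.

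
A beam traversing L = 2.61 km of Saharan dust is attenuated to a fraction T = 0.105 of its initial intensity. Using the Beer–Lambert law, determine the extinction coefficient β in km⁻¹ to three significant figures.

Beer–Lambert: T = exp(−βL) ⇒ β = −ln(T)/L = −ln(0.105)/2.61 = 2.2538/2.61 = 0.8635 km⁻¹.

0.864 km⁻¹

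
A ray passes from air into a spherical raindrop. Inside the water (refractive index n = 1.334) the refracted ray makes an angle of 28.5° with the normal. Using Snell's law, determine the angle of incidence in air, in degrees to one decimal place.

39.5°

Snell: sin θ_i = n · sin θ_r = 1.334 × sin 28.5° = 1.334 × 0.4772 = 0.6365.
θ_i = arcsin(0.6365) = 39.53°.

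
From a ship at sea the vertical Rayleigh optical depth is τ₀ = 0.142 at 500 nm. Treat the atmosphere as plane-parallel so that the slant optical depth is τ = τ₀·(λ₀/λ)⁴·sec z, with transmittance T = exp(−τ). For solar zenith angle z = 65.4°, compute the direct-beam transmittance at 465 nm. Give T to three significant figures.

0.634

sec 65.4° = 2.4022.
τ = 0.142 × (500/465)⁴ × 2.4022 = 0.142 × 1.3368 × 2.4022 = 0.4560.
T = exp(−0.4560) = 0.6338.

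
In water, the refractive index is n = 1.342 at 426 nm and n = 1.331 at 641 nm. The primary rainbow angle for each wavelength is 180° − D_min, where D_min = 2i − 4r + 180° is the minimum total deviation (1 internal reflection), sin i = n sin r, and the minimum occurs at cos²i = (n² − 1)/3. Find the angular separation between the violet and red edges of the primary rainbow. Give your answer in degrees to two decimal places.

At 426 nm (n = 1.342): cos²i = 0.26699 → i = 58.888°, r = 39.641°, D_min = 139.213°, rainbow angle = 40.787°.
At 641 nm (n = 1.331): cos²i = 0.25719 → i = 59.527°, r = 40.356°, D_min = 137.630°, rainbow angle = 42.370°.
Angular width = |40.787° − 42.370°| = 1.583°.

1.58°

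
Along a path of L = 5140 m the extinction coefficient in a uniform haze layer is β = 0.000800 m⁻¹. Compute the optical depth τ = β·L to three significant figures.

4.11

τ = β·L = 0.000800 × 5140 = 4.1120.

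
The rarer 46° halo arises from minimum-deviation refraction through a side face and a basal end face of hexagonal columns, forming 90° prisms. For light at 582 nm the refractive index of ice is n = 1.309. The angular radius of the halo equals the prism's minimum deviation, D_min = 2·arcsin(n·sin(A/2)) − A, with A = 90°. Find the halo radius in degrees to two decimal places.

45.52°

n·sin(A/2) = 1.309 × sin 45° = 1.309 × 0.7071 = 0.9256.
D_min = 2·arcsin(0.9256) − 90° = 2 × 67.759° − 90° = 45.519°.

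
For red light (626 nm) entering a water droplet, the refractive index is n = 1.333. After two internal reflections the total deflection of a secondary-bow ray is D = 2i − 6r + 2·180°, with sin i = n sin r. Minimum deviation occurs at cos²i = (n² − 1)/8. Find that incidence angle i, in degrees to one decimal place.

71.8°

cos²i = (1.333² − 1)/8 = (1.77689 − 1)/8 = 0.09711.
cos i = 0.31163, so i = 71.843°.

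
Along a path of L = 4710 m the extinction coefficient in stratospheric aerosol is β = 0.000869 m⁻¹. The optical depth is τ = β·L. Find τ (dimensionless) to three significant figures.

4.09

τ = β·L = 0.000869 × 4710 = 4.0930.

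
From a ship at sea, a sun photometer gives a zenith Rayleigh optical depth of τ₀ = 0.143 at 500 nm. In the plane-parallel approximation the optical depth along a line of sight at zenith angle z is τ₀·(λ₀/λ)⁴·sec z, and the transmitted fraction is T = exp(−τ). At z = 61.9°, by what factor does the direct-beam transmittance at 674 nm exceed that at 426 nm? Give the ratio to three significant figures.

Airmass: sec 61.9° = 2.1231.
τ(674 nm) = 0.143 × (500/674)⁴ × 2.1231 = 0.143 × 0.3029 × 2.1231 = 0.0919.
τ(426 nm) = 0.143 × (500/426)⁴ × 2.1231 = 0.143 × 1.8978 × 2.1231 = 0.5762.
T(674)/T(426) = exp(τ_B − τ_A) = exp(0.4842) = 1.6229.

1.62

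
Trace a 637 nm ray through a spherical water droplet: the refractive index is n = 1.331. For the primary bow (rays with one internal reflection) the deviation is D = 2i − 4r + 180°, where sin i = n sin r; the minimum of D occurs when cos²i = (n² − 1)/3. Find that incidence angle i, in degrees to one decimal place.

59.5°

cos²i = (1.331² − 1)/3 = (1.77156 − 1)/3 = 0.25719.
cos i = 0.50714, so i = 59.527°.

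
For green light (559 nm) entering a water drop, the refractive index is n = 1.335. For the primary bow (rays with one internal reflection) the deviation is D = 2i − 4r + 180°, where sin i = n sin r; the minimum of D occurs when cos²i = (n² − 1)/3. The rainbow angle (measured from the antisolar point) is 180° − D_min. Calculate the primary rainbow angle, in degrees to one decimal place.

cos²i = (1.78222 − 1)/3 = 0.26074; i = arccos(0.51063) = 59.294°.
sin r = sin 59.294°/1.335 = 0.64405; r = 40.094°.
D_min = 2·59.294° − 4·40.094° + 180° = 138.212°.
Rainbow angle = 180° − D_min = 41.788°.

41.8°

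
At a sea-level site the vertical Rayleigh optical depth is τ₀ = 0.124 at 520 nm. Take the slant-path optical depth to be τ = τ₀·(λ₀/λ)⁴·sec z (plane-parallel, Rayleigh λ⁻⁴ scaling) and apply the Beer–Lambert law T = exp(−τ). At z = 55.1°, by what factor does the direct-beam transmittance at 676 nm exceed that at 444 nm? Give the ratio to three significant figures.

Airmass: sec 55.1° = 1.7478.
τ(676 nm) = 0.124 × (520/676)⁴ × 1.7478 = 0.124 × 0.3501 × 1.7478 = 0.0759.
τ(444 nm) = 0.124 × (520/444)⁴ × 1.7478 = 0.124 × 1.8814 × 1.7478 = 0.4078.
T(676)/T(444) = exp(τ_B − τ_A) = exp(0.3319) = 1.3936.

1.39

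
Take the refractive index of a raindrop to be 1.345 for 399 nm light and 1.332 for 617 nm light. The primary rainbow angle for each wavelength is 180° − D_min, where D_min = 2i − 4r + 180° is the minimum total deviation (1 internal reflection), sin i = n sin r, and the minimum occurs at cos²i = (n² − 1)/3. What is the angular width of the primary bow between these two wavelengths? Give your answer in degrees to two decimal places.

At 399 nm (n = 1.345): cos²i = 0.26967 → i = 58.715°, r = 39.448°, D_min = 139.635°, rainbow angle = 40.365°.
At 617 nm (n = 1.332): cos²i = 0.25807 → i = 59.469°, r = 40.290°, D_min = 137.776°, rainbow angle = 42.224°.
Angular width = |40.365° − 42.224°| = 1.859°.

1.86°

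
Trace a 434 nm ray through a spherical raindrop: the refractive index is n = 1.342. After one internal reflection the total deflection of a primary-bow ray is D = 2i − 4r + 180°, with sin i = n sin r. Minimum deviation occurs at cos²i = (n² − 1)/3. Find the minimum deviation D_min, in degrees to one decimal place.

cos²i = (1.80096 − 1)/3 = 0.26699; i = arccos(0.51671) = 58.888°.
sin r = sin 58.888°/1.342 = 0.63797; r = 39.641°.
D_min = 2·58.888° − 4·39.641° + 180° = 139.213°.

139.2°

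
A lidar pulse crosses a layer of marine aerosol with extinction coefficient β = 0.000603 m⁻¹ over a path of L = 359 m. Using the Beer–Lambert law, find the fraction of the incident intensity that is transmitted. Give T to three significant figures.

τ = β·L = 0.000603 × 359 = 0.2165.
T = exp(−0.2165) = 0.8054.

0.805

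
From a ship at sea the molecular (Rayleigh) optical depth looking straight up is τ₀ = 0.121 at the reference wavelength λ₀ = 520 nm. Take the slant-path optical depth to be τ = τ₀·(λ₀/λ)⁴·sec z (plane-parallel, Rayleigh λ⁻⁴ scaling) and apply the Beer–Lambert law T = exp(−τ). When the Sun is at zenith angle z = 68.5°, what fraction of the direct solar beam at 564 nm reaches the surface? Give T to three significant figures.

sec 68.5° = 2.7285.
τ = 0.121 × (520/564)⁴ × 2.7285 = 0.121 × 0.7226 × 2.7285 = 0.2386.
T = exp(−0.2386) = 0.7878.

0.788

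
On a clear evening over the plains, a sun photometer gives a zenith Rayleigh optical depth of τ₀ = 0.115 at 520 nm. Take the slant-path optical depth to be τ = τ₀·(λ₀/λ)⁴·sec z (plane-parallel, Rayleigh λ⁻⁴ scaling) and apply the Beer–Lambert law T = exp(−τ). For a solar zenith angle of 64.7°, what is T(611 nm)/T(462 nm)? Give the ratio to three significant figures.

1.34

Airmass: sec 64.7° = 2.3400.
τ(611 nm) = 0.115 × (520/611)⁴ × 2.3400 = 0.115 × 0.5246 × 2.3400 = 0.1412.
τ(462 nm) = 0.115 × (520/462)⁴ × 2.3400 = 0.115 × 1.6049 × 2.3400 = 0.4319.
T(611)/T(462) = exp(τ_B − τ_A) = exp(0.2907) = 1.3374.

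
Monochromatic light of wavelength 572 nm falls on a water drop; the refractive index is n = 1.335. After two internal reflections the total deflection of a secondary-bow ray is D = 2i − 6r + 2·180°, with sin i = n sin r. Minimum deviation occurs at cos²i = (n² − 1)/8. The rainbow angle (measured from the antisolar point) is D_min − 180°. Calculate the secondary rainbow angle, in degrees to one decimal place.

51.4°

cos²i = (1.78222 − 1)/8 = 0.09778; i = arccos(0.31269) = 71.778°.
sin r = sin 71.778°/1.335 = 0.71150; r = 45.357°.
D_min = 2·71.778° − 6·45.357° + 360° = 231.414°.
Rainbow angle = D_min − 180° = 51.414°.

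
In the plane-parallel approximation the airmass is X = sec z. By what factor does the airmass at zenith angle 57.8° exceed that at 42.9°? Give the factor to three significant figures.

1.37

X(57.8°)/X(42.9°) = sec 57.8° / sec 42.9° = cos 42.9° / cos 57.8° = 0.7325/0.5329 = 1.3747.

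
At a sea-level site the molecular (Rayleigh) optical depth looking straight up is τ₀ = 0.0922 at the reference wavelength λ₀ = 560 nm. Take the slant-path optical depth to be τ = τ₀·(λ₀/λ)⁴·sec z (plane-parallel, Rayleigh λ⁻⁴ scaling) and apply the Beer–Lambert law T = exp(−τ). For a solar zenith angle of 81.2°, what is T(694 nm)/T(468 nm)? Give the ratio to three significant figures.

2.66

Airmass: sec 81.2° = 6.5366.
τ(694 nm) = 0.0922 × (560/694)⁴ × 6.5366 = 0.0922 × 0.4239 × 6.5366 = 0.2555.
τ(468 nm) = 0.0922 × (560/468)⁴ × 6.5366 = 0.0922 × 2.0501 × 6.5366 = 1.2355.
T(694)/T(468) = exp(τ_B − τ_A) = exp(0.9800) = 2.6645.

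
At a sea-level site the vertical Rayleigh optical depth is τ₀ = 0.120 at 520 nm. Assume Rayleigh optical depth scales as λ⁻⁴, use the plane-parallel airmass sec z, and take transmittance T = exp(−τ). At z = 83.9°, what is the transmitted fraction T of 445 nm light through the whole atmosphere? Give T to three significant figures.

sec 83.9° = 9.4105.
τ = 0.120 × (520/445)⁴ × 9.4105 = 0.120 × 1.8645 × 9.4105 = 2.1056.
T = exp(−2.1056) = 0.1218.

0.122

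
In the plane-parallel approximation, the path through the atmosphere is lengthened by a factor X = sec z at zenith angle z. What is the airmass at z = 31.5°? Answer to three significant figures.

X = sec z = 1/cos 31.5° = 1/0.8526 = 1.1728.

1.17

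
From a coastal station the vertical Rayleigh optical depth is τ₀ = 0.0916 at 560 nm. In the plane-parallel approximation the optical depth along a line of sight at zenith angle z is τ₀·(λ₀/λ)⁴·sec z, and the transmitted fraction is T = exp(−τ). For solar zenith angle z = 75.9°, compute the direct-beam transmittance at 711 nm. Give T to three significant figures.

0.865

sec 75.9° = 4.1048.
τ = 0.0916 × (560/711)⁴ × 4.1048 = 0.0916 × 0.3848 × 4.1048 = 0.1447.
T = exp(−0.1447) = 0.8653.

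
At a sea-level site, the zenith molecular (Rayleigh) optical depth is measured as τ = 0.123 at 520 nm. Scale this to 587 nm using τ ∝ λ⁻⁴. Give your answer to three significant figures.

τ(587 nm) = τ(520 nm) × (520/587)⁴ = 0.123 × (0.8859)⁴ = 0.123 × 0.6158 = 0.0757.

0.0757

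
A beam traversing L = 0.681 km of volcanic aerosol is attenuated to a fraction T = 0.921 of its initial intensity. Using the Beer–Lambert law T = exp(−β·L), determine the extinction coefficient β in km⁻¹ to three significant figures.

Beer–Lambert: T = exp(−βL) ⇒ β = −ln(T)/L = −ln(0.921)/0.681 = 0.0823/0.681 = 0.1208 km⁻¹.

0.121 km⁻¹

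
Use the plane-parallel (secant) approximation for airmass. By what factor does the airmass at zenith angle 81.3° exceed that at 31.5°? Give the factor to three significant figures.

5.64

X(81.3°)/X(31.5°) = sec 81.3° / sec 31.5° = cos 31.5° / cos 81.3° = 0.8526/0.1513 = 5.6369.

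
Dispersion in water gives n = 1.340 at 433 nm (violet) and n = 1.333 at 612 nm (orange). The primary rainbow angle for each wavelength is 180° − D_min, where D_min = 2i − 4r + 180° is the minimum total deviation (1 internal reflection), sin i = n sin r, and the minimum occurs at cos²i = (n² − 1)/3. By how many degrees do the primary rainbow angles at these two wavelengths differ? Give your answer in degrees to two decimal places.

1.01°

At 433 nm (n = 1.340): cos²i = 0.26520 → i = 59.004°, r = 39.770°, D_min = 138.929°, rainbow angle = 41.071°.
At 612 nm (n = 1.333): cos²i = 0.25896 → i = 59.410°, r = 40.225°, D_min = 137.922°, rainbow angle = 42.078°.
Angular width = |41.071° − 42.078°| = 1.007°.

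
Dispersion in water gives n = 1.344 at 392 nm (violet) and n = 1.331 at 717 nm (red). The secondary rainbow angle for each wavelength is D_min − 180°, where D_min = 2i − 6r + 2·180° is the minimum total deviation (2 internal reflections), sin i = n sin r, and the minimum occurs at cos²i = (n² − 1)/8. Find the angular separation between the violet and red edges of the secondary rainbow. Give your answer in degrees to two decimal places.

At 392 nm (n = 1.344): cos²i = 0.10079 → i = 71.490°, r = 44.874°, D_min = 233.733°, rainbow angle = 53.733°.
At 717 nm (n = 1.331): cos²i = 0.09645 → i = 71.907°, r = 45.575°, D_min = 230.365°, rainbow angle = 50.365°.
Angular width = |53.733° − 50.365°| = 3.368°.

3.37°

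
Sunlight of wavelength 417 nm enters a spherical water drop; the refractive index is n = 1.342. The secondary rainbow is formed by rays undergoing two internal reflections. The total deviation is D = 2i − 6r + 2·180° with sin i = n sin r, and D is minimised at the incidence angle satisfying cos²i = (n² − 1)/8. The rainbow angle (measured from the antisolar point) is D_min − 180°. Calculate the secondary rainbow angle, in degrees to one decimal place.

cos²i = (1.80096 − 1)/8 = 0.10012; i = arccos(0.31642) = 71.554°.
sin r = sin 71.554°/1.342 = 0.70687; r = 44.981°.
D_min = 2·71.554° − 6·44.981° + 360° = 233.222°.
Rainbow angle = D_min − 180° = 53.222°.

53.2°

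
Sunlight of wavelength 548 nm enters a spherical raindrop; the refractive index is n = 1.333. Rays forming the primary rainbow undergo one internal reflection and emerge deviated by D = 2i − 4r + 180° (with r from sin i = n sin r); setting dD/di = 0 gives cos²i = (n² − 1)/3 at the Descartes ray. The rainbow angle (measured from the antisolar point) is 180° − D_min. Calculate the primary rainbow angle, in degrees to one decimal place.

cos²i = (1.77689 − 1)/3 = 0.25896; i = arccos(0.50888) = 59.410°.
sin r = sin 59.410°/1.333 = 0.64579; r = 40.225°.
D_min = 2·59.410° − 4·40.225° + 180° = 137.922°.
Rainbow angle = 180° − D_min = 42.078°.

42.1°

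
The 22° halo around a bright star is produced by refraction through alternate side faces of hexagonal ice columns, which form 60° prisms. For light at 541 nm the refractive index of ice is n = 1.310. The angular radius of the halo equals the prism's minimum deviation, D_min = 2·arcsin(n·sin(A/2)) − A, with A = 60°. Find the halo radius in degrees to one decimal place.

21.8°

n·sin(A/2) = 1.310 × sin 30° = 1.310 × 0.5000 = 0.6550.
D_min = 2·arcsin(0.6550) − 60° = 2 × 40.920° − 60° = 21.839°.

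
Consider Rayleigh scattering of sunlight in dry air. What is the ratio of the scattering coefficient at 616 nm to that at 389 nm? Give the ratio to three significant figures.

Rayleigh scattering ∝ λ⁻⁴, so the ratio of coefficients is the inverse fourth power of the wavelength ratio.
σ(616)/σ(389) = (389/616)⁴ = (0.6315)⁴ = 0.159.

0.159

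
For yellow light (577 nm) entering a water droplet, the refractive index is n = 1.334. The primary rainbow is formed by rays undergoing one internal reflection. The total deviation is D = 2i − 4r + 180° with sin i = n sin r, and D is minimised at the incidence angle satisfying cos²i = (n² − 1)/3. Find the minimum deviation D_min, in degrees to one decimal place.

138.1°

cos²i = (1.77956 − 1)/3 = 0.25985; i = arccos(0.50976) = 59.352°.
sin r = sin 59.352°/1.334 = 0.64492; r = 40.159°.
D_min = 2·59.352° − 4·40.159° + 180° = 138.067°.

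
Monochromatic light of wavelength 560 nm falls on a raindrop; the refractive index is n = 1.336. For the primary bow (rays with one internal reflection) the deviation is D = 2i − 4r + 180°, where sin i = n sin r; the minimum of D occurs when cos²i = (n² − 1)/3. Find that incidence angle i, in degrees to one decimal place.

59.2°

cos²i = (1.336² − 1)/3 = (1.78490 − 1)/3 = 0.26163.
cos i = 0.51150, so i = 59.236°.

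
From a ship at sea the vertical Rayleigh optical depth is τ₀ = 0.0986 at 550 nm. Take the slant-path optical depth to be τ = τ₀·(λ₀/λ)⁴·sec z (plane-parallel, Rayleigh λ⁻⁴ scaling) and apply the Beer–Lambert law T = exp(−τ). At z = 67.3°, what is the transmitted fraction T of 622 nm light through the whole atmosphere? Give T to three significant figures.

sec 67.3° = 2.5913.
τ = 0.0986 × (550/622)⁴ × 2.5913 = 0.0986 × 0.6113 × 2.5913 = 0.1562.
T = exp(−0.1562) = 0.8554.

0.855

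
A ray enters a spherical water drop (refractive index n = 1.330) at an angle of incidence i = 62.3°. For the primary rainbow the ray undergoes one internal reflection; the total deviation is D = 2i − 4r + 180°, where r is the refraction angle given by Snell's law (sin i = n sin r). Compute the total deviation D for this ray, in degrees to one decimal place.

137.7°

sin r = sin 62.3° / 1.330 = 0.8854/1.330 = 0.6657; r = 41.74°.
D = 2·62.3° − 4·41.74° + 180° = 124.60° − 166.95° + 180° = 137.65°.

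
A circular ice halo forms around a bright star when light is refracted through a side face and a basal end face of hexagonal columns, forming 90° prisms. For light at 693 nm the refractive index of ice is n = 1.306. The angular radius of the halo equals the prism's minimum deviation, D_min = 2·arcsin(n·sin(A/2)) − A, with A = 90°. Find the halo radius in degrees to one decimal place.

n·sin(A/2) = 1.306 × sin 45° = 1.306 × 0.7071 = 0.9235.
D_min = 2·arcsin(0.9235) − 90° = 2 × 67.440° − 90° = 44.881°.

44.9°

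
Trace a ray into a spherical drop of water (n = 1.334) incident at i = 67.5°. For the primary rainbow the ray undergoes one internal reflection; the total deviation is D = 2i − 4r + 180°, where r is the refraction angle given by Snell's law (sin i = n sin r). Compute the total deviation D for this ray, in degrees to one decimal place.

139.7°

sin r = sin 67.5° / 1.334 = 0.9239/1.334 = 0.6926; r = 43.83°.
D = 2·67.5° − 4·43.83° + 180° = 135.00° − 175.33° + 180° = 139.67°.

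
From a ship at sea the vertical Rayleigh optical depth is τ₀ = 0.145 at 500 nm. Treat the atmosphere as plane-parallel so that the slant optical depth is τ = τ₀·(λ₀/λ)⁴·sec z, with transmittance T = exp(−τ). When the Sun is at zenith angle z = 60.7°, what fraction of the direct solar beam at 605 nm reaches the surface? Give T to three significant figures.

0.871

sec 60.7° = 2.0434.
τ = 0.145 × (500/605)⁴ × 2.0434 = 0.145 × 0.4665 × 2.0434 = 0.1382.
T = exp(−0.1382) = 0.8709.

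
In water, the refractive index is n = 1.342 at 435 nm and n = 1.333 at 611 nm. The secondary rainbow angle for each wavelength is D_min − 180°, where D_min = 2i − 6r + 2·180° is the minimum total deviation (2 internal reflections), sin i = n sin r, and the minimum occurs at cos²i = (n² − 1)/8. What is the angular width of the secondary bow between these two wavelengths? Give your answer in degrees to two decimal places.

2.33°

At 435 nm (n = 1.342): cos²i = 0.10012 → i = 71.554°, r = 44.981°, D_min = 233.222°, rainbow angle = 53.222°.
At 611 nm (n = 1.333): cos²i = 0.09711 → i = 71.843°, r = 45.466°, D_min = 230.891°, rainbow angle = 50.891°.
Angular width = |53.222° − 50.891°| = 2.331°.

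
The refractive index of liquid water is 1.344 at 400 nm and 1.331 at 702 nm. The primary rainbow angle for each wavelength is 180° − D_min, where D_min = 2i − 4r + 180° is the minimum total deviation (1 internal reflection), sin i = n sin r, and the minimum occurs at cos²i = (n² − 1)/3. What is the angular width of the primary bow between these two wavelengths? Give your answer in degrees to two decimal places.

1.86°

At 400 nm (n = 1.344): cos²i = 0.26878 → i = 58.772°, r = 39.512°, D_min = 139.495°, rainbow angle = 40.505°.
At 702 nm (n = 1.331): cos²i = 0.25719 → i = 59.527°, r = 40.356°, D_min = 137.630°, rainbow angle = 42.370°.
Angular width = |40.505° − 42.370°| = 1.865°.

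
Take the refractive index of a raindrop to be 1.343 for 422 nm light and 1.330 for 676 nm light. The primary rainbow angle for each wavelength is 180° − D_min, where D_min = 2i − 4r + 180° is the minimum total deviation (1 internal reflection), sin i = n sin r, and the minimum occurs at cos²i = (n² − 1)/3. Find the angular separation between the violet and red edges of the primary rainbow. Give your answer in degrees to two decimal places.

1.87°

At 422 nm (n = 1.343): cos²i = 0.26788 → i = 58.830°, r = 39.577°, D_min = 139.354°, rainbow angle = 40.646°.
At 676 nm (n = 1.330): cos²i = 0.25630 → i = 59.585°, r = 40.422°, D_min = 137.484°, rainbow angle = 42.516°.
Angular width = |40.646° − 42.516°| = 1.871°.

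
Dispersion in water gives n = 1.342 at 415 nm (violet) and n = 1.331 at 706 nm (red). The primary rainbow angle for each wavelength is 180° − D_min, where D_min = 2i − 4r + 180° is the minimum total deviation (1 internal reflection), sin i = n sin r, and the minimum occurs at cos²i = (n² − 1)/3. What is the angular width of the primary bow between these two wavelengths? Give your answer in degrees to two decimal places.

1.58°

At 415 nm (n = 1.342): cos²i = 0.26699 → i = 58.888°, r = 39.641°, D_min = 139.213°, rainbow angle = 40.787°.
At 706 nm (n = 1.331): cos²i = 0.25719 → i = 59.527°, r = 40.356°, D_min = 137.630°, rainbow angle = 42.370°.
Angular width = |40.787° − 42.370°| = 1.583°.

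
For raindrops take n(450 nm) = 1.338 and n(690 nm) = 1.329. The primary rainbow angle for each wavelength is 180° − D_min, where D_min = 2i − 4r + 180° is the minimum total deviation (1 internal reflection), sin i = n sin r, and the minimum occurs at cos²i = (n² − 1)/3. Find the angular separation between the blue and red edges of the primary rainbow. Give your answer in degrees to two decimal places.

At 450 nm (n = 1.338): cos²i = 0.26341 → i = 59.120°, r = 39.899°, D_min = 138.643°, rainbow angle = 41.357°.
At 690 nm (n = 1.329): cos²i = 0.25541 → i = 59.643°, r = 40.487°, D_min = 137.337°, rainbow angle = 42.663°.
Angular width = |41.357° − 42.663°| = 1.307°.

1.31°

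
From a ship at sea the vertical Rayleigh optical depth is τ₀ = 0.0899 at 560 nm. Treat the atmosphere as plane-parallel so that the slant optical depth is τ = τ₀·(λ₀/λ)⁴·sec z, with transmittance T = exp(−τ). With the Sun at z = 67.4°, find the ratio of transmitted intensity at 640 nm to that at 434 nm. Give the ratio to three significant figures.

Airmass: sec 67.4° = 2.6022.
τ(640 nm) = 0.0899 × (560/640)⁴ × 2.6022 = 0.0899 × 0.5862 × 2.6022 = 0.1371.
τ(434 nm) = 0.0899 × (560/434)⁴ × 2.6022 = 0.0899 × 2.7720 × 2.6022 = 0.6485.
T(640)/T(434) = exp(τ_B − τ_A) = exp(0.5113) = 1.6675.

1.67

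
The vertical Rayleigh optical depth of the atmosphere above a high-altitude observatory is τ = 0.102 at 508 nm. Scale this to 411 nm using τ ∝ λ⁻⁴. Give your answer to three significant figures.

0.238

τ(411 nm) = τ(508 nm) × (508/411)⁴ = 0.102 × (1.2360)⁴ = 0.102 × 2.3339 = 0.2381.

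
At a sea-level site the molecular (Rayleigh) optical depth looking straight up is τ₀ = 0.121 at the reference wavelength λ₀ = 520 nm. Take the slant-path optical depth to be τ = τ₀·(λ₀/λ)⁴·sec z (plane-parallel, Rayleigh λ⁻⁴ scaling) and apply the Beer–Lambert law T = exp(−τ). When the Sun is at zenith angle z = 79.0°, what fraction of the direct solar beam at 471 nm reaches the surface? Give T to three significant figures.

sec 79.0° = 5.2408.
τ = 0.121 × (520/471)⁴ × 5.2408 = 0.121 × 1.4857 × 5.2408 = 0.9421.
T = exp(−0.9421) = 0.3898.

0.390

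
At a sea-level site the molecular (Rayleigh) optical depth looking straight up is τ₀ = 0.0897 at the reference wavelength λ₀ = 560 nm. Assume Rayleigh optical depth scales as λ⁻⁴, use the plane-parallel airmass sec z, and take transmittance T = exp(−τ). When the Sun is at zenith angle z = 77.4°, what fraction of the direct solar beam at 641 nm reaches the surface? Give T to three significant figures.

sec 77.4° = 4.5841.
τ = 0.0897 × (560/641)⁴ × 4.5841 = 0.0897 × 0.5825 × 4.5841 = 0.2395.
T = exp(−0.2395) = 0.7870.

0.787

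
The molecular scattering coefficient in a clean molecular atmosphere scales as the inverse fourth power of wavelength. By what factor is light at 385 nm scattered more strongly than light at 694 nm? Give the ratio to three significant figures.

Rayleigh scattering ∝ λ⁻⁴, so the ratio of coefficients is the inverse fourth power of the wavelength ratio.
σ(385)/σ(694) = (694/385)⁴ = (1.8026)⁴ = 10.56.

10.6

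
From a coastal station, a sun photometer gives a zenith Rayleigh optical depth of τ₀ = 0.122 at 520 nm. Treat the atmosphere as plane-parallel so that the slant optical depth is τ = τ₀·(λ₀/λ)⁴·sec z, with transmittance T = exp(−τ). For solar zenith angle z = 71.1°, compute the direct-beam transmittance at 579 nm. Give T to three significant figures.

sec 71.1° = 3.0872.
τ = 0.122 × (520/579)⁴ × 3.0872 = 0.122 × 0.6506 × 3.0872 = 0.2450.
T = exp(−0.2450) = 0.7827.

0.783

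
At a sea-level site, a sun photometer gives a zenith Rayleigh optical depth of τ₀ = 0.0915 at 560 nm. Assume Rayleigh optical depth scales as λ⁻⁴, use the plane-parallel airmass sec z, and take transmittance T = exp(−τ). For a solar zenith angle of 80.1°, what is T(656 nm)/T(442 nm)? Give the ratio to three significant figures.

Airmass: sec 80.1° = 5.8164.
τ(656 nm) = 0.0915 × (560/656)⁴ × 5.8164 = 0.0915 × 0.5311 × 5.8164 = 0.2826.
τ(442 nm) = 0.0915 × (560/442)⁴ × 5.8164 = 0.0915 × 2.5767 × 5.8164 = 1.3713.
T(656)/T(442) = exp(τ_B − τ_A) = exp(1.0887) = 2.9704.

2.97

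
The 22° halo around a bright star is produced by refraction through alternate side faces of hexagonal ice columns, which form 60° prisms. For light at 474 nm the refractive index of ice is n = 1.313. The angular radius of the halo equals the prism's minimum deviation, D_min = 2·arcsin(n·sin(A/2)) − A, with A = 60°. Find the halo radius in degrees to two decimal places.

22.07°

n·sin(A/2) = 1.313 × sin 30° = 1.313 × 0.5000 = 0.6565.
D_min = 2·arcsin(0.6565) − 60° = 2 × 41.033° − 60° = 22.067°.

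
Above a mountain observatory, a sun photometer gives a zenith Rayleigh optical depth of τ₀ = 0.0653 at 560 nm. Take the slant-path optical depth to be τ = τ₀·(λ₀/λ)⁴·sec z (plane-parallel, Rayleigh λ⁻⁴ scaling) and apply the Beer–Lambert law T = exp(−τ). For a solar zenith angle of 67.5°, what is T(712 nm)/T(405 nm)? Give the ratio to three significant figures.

1.75

Airmass: sec 67.5° = 2.6131.
τ(712 nm) = 0.0653 × (560/712)⁴ × 2.6131 = 0.0653 × 0.3827 × 2.6131 = 0.0653.
τ(405 nm) = 0.0653 × (560/405)⁴ × 2.6131 = 0.0653 × 3.6554 × 2.6131 = 0.6237.
T(712)/T(405) = exp(τ_B − τ_A) = exp(0.5584) = 1.7480.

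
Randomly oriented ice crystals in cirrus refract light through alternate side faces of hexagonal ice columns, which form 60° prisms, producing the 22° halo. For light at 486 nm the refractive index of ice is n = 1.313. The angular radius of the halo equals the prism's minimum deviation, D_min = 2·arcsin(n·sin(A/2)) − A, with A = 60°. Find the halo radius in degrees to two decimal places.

22.07°

n·sin(A/2) = 1.313 × sin 30° = 1.313 × 0.5000 = 0.6565.
D_min = 2·arcsin(0.6565) − 60° = 2 × 41.033° − 60° = 22.067°.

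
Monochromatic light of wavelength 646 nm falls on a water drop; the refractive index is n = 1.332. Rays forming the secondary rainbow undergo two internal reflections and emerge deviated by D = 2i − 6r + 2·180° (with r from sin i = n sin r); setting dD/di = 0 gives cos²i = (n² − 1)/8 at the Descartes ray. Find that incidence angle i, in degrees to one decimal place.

cos²i = (1.332² − 1)/8 = (1.77422 − 1)/8 = 0.09678.
cos i = 0.31109, so i = 71.875°.

71.9°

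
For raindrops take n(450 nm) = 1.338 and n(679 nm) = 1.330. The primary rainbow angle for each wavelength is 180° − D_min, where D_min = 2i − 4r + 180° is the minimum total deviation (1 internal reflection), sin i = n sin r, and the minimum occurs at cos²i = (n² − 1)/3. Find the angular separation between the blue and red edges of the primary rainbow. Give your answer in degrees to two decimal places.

1.16°

At 450 nm (n = 1.338): cos²i = 0.26341 → i = 59.120°, r = 39.899°, D_min = 138.643°, rainbow angle = 41.357°.
At 679 nm (n = 1.330): cos²i = 0.25630 → i = 59.585°, r = 40.422°, D_min = 137.484°, rainbow angle = 42.516°.
Angular width = |41.357° − 42.516°| = 1.160°.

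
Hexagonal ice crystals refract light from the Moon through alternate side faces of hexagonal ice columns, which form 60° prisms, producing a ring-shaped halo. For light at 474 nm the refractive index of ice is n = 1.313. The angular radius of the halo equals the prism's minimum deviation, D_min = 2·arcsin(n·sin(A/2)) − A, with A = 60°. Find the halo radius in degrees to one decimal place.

n·sin(A/2) = 1.313 × sin 30° = 1.313 × 0.5000 = 0.6565.
D_min = 2·arcsin(0.6565) − 60° = 2 × 41.033° − 60° = 22.067°.

22.1°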